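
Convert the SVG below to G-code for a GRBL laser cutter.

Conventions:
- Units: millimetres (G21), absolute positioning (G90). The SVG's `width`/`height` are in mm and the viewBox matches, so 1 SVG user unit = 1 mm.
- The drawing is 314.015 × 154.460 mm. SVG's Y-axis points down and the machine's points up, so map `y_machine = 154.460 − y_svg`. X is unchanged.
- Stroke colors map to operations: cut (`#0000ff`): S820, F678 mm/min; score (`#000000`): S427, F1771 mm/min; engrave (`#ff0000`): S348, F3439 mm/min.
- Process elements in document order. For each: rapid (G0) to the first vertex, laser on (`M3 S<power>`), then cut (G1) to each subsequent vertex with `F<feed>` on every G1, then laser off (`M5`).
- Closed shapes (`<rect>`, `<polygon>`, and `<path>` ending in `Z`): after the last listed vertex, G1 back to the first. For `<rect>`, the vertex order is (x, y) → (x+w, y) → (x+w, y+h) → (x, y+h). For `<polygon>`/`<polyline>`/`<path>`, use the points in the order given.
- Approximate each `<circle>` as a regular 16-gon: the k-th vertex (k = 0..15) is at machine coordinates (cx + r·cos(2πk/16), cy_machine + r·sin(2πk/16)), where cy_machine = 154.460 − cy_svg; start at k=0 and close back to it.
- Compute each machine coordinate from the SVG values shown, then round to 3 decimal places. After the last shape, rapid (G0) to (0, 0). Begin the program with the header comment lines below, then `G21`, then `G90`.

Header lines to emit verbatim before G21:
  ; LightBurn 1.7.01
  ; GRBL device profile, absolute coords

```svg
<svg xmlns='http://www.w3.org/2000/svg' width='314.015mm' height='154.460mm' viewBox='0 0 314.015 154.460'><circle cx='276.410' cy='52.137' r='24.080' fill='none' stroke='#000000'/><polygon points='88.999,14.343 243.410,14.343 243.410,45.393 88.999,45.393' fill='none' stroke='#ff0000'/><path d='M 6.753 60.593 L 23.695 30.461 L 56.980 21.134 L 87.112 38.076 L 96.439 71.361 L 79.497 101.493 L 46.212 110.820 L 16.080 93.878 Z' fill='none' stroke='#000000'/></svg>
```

; LightBurn 1.7.01
; GRBL device profile, absolute coords
G21
G90
G0 X300.490 Y102.323
M3 S427
G1 X298.657 Y111.538 F1771
G1 X293.437 Y119.350 F1771
G1 X285.625 Y124.570 F1771
G1 X276.410 Y126.403 F1771
G1 X267.195 Y124.570 F1771
G1 X259.383 Y119.350 F1771
G1 X254.163 Y111.538 F1771
G1 X252.330 Y102.323 F1771
G1 X254.163 Y93.108 F1771
G1 X259.383 Y85.296 F1771
G1 X267.195 Y80.076 F1771
G1 X276.410 Y78.243 F1771
G1 X285.625 Y80.076 F1771
G1 X293.437 Y85.296 F1771
G1 X298.657 Y93.108 F1771
G1 X300.490 Y102.323 F1771
M5
G0 X88.999 Y140.117
M3 S348
G1 X243.410 Y140.117 F3439
G1 X243.410 Y109.067 F3439
G1 X88.999 Y109.067 F3439
G1 X88.999 Y140.117 F3439
M5
G0 X6.753 Y93.867
M3 S427
G1 X23.695 Y123.999 F1771
G1 X56.980 Y133.326 F1771
G1 X87.112 Y116.384 F1771
G1 X96.439 Y83.099 F1771
G1 X79.497 Y52.967 F1771
G1 X46.212 Y43.640 F1771
G1 X16.080 Y60.582 F1771
G1 X6.753 Y93.867 F1771
M5
G0 X0.000 Y0.000

Since the viewBox matches the mm dimensions, user units are millimetres directly. The only transform is the Y-flip y_m = 154.460 − y_svg.

Shape 1 is a circle drawn with `<circle>`. Its stroke #000000 means score at S427, F1771. After flipping Y the toolpath is (300.490,102.323) → (298.657,111.538) → (293.437,119.350) → (285.625,124.570) → (276.410,126.403) → (267.195,124.570) → (259.383,119.350) → (254.163,111.538) → (252.330,102.323) → (254.163,93.108) → (259.383,85.296) → (267.195,80.076) → (276.410,78.243) → (285.625,80.076) → (293.437,85.296) → (298.657,93.108) → (300.490,102.323), returning to the start.

Shape 2 is a rectangle drawn with `<polygon>`. Its stroke #ff0000 means engrave at S348, F3439. After flipping Y the toolpath is (88.999,140.117) → (243.410,140.117) → (243.410,109.067) → (88.999,109.067) → (88.999,140.117), returning to the start.

Shape 3 is a regular polygon drawn with `<path>`. Its stroke #000000 means score at S427, F1771. After flipping Y the toolpath is (6.753,93.867) → (23.695,123.999) → (56.980,133.326) → (87.112,116.384) → (96.439,83.099) → (79.497,52.967) → (46.212,43.640) → (16.080,60.582) → (6.753,93.867), returning to the start.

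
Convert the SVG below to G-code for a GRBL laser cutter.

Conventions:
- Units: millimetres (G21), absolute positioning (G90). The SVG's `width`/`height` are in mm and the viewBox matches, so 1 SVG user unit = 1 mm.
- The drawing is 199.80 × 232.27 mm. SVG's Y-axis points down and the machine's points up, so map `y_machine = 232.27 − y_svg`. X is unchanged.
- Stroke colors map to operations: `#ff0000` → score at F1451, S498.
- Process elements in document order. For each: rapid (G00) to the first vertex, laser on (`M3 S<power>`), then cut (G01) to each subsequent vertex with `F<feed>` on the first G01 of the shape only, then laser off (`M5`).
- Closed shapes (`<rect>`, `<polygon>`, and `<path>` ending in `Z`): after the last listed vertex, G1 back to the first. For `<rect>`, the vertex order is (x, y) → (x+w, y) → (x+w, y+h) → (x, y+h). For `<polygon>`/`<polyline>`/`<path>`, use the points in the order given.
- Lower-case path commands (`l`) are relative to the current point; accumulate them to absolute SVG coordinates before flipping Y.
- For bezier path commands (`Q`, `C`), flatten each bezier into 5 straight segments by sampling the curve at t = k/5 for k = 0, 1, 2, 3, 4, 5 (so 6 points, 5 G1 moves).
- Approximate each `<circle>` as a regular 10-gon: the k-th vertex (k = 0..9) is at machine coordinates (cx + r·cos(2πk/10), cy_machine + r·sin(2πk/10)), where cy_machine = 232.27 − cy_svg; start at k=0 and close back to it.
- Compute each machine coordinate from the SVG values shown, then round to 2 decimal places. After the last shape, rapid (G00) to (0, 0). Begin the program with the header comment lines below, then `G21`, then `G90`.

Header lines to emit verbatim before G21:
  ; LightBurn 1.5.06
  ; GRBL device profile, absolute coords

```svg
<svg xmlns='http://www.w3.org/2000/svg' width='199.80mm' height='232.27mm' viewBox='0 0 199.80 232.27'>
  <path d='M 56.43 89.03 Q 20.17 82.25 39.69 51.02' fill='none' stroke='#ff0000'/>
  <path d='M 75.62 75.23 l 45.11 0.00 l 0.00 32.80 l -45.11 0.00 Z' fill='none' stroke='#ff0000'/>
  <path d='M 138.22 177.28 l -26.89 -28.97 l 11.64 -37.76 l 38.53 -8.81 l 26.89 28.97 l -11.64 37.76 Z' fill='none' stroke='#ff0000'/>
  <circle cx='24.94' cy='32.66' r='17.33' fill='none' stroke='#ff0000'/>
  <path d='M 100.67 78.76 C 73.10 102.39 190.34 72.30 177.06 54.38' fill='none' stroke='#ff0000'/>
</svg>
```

; LightBurn 1.5.06
; GRBL device profile, absolute coords
G21
G90
G00 X56.43 Y143.24
M3 S498
G01 X44.16 Y146.93 F1451
G01 X36.35 Y152.58
G01 X33.00 Y160.18
G01 X34.11 Y169.74
G01 X39.69 Y181.25
M5
G00 X75.62 Y157.04
M3 S498
G01 X120.73 Y157.04 F1451
G01 X120.73 Y124.24
G01 X75.62 Y124.24
G01 X75.62 Y157.04
M5
G00 X138.22 Y54.99
M3 S498
G01 X111.33 Y83.96 F1451
G01 X122.97 Y121.72
G01 X161.50 Y130.53
G01 X188.39 Y101.56
G01 X176.75 Y63.80
G01 X138.22 Y54.99
M5
G00 X42.27 Y199.61
M3 S498
G01 X38.96 Y209.80 F1451
G01 X30.30 Y216.09
G01 X19.58 Y216.09
G01 X10.92 Y209.80
G01 X7.61 Y199.61
G01 X10.92 Y189.42
G01 X19.58 Y183.13
G01 X30.30 Y183.13
G01 X38.96 Y189.42
G01 X42.27 Y199.61
M5
G00 X100.67 Y153.51
M3 S498
G01 X99.30 Y145.25 F1451
G01 X119.47 Y146.72
G01 X147.97 Y154.76
G01 X171.57 Y166.20
G01 X177.06 Y177.89
M5
G00 X0.00 Y0.00

viewBox `0 0 199.80 232.27` with mm width/height → 1 unit = 1 mm. Flip: y_m = 232.27 − y_svg.

**Shape 1** — `<path>` quadratic bezier, stroke `#ff0000` → score (S498, F1451). Control points (SVG): P0=(56.43,89.03), P1=(20.17,82.25), P2=(39.69,51.02); sampled at t=k/5. Machine vertices: (56.43,143.24) → (44.16,146.93) → (36.35,152.58) → (33.00,160.18) → (34.11,169.74) → (39.69,181.25). Open path.

**Shape 2** — `<path>` rectangle, stroke `#ff0000` → score (S498, F1451). Machine vertices: (75.62,157.04) → (120.73,157.04) → (120.73,124.24) → (75.62,124.24) → (75.62,157.04). Closed: final G1 returns to the first vertex.

**Shape 3** — `<path>` regular polygon, stroke `#ff0000` → score (S498, F1451). Machine vertices: (138.22,54.99) → (111.33,83.96) → (122.97,121.72) → (161.50,130.53) → (188.39,101.56) → (176.75,63.80) → (138.22,54.99). Closed: final G1 returns to the first vertex.

**Shape 4** — `<circle>` circle, stroke `#ff0000` → score (S498, F1451). Machine vertices: (42.27,199.61) → (38.96,209.80) → (30.30,216.09) → (19.58,216.09) → (10.92,209.80) → (7.61,199.61) → (10.92,189.42) → (19.58,183.13) → (30.30,183.13) → (38.96,189.42) → (42.27,199.61). Closed: final G1 returns to the first vertex.

**Shape 5** — `<path>` cubic bezier, stroke `#ff0000` → score (S498, F1451). Control points (SVG): P0=(100.67,78.76), P1=(73.10,102.39), P2=(190.34,72.30), P3=(177.06,54.38); sampled at t=k/5. Machine vertices: (100.67,153.51) → (99.30,145.25) → (119.47,146.72) → (147.97,154.76) → (171.57,166.20) → (177.06,177.89). Open path.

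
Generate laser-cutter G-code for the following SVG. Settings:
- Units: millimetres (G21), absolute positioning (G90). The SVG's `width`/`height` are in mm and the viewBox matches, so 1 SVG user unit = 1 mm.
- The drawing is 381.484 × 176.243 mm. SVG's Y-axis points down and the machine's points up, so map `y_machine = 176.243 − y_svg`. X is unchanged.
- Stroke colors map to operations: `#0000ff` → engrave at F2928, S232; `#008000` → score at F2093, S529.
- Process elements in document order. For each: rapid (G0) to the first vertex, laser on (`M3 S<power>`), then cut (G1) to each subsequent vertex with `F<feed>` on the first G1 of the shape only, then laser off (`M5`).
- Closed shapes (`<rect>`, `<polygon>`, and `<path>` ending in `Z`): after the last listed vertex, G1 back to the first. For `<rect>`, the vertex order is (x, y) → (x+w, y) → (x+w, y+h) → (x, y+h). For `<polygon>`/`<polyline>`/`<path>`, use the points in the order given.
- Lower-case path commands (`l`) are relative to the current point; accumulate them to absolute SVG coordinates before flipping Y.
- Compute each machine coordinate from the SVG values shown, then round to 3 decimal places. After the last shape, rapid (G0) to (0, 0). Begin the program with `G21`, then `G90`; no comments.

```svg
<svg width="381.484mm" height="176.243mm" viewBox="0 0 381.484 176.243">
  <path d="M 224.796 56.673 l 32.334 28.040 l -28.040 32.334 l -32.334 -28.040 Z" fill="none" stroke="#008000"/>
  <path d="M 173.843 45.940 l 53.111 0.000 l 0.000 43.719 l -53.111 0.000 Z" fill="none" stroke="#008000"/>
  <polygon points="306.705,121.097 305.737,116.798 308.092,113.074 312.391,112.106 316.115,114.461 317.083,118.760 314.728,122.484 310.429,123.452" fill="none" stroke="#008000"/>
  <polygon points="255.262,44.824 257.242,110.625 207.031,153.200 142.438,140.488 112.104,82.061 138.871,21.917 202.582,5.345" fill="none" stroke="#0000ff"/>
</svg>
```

viewBox `0 0 381.484 176.243` with mm width/height → 1 unit = 1 mm. Flip: y_m = 176.243 − y_svg.

**Shape 1** — `<path>` regular polygon, stroke `#008000` → score (S529, F2093). Machine vertices: (224.796,119.570) → (257.130,91.530) → (229.090,59.196) → (196.756,87.236) → (224.796,119.570). Closed: final G1 returns to the first vertex.

**Shape 2** — `<path>` rectangle, stroke `#008000` → score (S529, F2093). Machine vertices: (173.843,130.303) → (226.954,130.303) → (226.954,86.584) → (173.843,86.584) → (173.843,130.303). Closed: final G1 returns to the first vertex.

**Shape 3** — `<polygon>` regular polygon, stroke `#008000` → score (S529, F2093). Machine vertices: (306.705,55.146) → (305.737,59.445) → (308.092,63.169) → (312.391,64.137) → (316.115,61.782) → (317.083,57.483) → (314.728,53.759) → (310.429,52.791) → (306.705,55.146). Closed: final G1 returns to the first vertex.

**Shape 4** — `<polygon>` regular polygon, stroke `#0000ff` → engrave (S232, F2928). Machine vertices: (255.262,131.419) → (257.242,65.618) → (207.031,23.043) → (142.438,35.755) → (112.104,94.182) → (138.871,154.326) → (202.582,170.898) → (255.262,131.419). Closed: final G1 returns to the first vertex.

G21
G90
G0 X224.796 Y119.570
M3 S529
G1 X257.130 Y91.530 F2093
G1 X229.090 Y59.196
G1 X196.756 Y87.236
G1 X224.796 Y119.570
M5
G0 X173.843 Y130.303
M3 S529
G1 X226.954 Y130.303 F2093
G1 X226.954 Y86.584
G1 X173.843 Y86.584
G1 X173.843 Y130.303
M5
G0 X306.705 Y55.146
M3 S529
G1 X305.737 Y59.445 F2093
G1 X308.092 Y63.169
G1 X312.391 Y64.137
G1 X316.115 Y61.782
G1 X317.083 Y57.483
G1 X314.728 Y53.759
G1 X310.429 Y52.791
G1 X306.705 Y55.146
M5
G0 X255.262 Y131.419
M3 S232
G1 X257.242 Y65.618 F2928
G1 X207.031 Y23.043
G1 X142.438 Y35.755
G1 X112.104 Y94.182
G1 X138.871 Y154.326
G1 X202.582 Y170.898
G1 X255.262 Y131.419
M5
G0 X0.000 Y0.000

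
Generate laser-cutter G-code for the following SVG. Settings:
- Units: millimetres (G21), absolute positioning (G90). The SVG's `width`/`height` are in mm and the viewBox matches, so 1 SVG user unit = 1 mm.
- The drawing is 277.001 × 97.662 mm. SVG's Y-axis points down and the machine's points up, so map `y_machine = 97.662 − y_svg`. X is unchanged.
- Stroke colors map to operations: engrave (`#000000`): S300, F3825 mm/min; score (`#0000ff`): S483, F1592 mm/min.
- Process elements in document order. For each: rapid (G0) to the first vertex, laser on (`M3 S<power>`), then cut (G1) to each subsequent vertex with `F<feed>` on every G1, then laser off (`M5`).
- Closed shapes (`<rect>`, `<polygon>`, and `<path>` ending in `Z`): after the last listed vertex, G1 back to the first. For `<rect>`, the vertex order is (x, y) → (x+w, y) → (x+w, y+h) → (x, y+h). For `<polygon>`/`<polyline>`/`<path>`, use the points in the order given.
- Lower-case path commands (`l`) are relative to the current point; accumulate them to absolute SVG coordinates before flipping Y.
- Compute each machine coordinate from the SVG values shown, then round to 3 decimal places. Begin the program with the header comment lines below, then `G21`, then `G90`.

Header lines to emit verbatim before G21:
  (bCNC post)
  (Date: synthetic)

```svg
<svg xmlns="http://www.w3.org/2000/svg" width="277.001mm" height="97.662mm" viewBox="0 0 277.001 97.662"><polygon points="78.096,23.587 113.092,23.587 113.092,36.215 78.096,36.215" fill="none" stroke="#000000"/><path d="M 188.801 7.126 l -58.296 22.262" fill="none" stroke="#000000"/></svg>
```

(bCNC post)
(Date: synthetic)
G21
G90
G0 X78.096 Y74.075
M3 S300
G1 X113.092 Y74.075 F3825
G1 X113.092 Y61.447 F3825
G1 X78.096 Y61.447 F3825
G1 X78.096 Y74.075 F3825
M5
G0 X188.801 Y90.536
M3 S300
G1 X130.505 Y68.274 F3825
M5

viewBox `0 0 277.001 97.662` with mm width/height → 1 unit = 1 mm. Flip: y_m = 97.662 − y_svg.

**Shape 1** — `<polygon>` rectangle, stroke `#000000` → engrave (S300, F3825). Machine vertices: (78.096,74.075) → (113.092,74.075) → (113.092,61.447) → (78.096,61.447) → (78.096,74.075). Closed: final G1 returns to the first vertex.

**Shape 2** — `<path>` line segment, stroke `#000000` → engrave (S300, F3825). Machine vertices: (188.801,90.536) → (130.505,68.274). Open path.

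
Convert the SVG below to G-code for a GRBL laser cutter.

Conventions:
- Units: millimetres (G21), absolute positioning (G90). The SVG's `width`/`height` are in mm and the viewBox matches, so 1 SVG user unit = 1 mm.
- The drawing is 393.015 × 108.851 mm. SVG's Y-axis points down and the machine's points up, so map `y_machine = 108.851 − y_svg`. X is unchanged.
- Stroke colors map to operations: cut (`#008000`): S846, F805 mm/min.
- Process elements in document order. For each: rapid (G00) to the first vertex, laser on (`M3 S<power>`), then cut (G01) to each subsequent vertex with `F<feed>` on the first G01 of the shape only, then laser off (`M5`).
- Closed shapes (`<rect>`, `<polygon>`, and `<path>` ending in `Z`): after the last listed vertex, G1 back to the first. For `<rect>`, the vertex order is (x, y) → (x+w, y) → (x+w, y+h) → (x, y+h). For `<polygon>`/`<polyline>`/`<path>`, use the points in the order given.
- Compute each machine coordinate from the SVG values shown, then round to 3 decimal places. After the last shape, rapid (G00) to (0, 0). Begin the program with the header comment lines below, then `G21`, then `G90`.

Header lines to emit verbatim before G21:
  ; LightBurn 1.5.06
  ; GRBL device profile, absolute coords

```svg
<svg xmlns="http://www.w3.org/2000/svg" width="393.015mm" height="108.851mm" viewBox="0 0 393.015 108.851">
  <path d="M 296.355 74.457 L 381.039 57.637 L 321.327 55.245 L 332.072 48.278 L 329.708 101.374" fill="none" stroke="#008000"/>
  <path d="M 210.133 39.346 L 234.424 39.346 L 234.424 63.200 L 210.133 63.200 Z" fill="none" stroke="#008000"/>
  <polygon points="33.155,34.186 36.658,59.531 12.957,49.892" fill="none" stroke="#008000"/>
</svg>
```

Since the viewBox matches the mm dimensions, user units are millimetres directly. The only transform is the Y-flip y_m = 108.851 − y_svg.

Shape 1 is a open polyline drawn with `<path>`. Its stroke #008000 means cut at S846, F805. After flipping Y the toolpath is (296.355,34.394) → (381.039,51.214) → (321.327,53.606) → (332.072,60.573) → (329.708,7.477).

Shape 2 is a rectangle drawn with `<path>`. Its stroke #008000 means cut at S846, F805. After flipping Y the toolpath is (210.133,69.505) → (234.424,69.505) → (234.424,45.651) → (210.133,45.651) → (210.133,69.505), returning to the start.

Shape 3 is a regular polygon drawn with `<polygon>`. Its stroke #008000 means cut at S846, F805. After flipping Y the toolpath is (33.155,74.665) → (36.658,49.320) → (12.957,58.959) → (33.155,74.665), returning to the start.

; LightBurn 1.5.06
; GRBL device profile, absolute coords
G21
G90
G00 X296.355 Y34.394
M3 S846
G01 X381.039 Y51.214 F805
G01 X321.327 Y53.606
G01 X332.072 Y60.573
G01 X329.708 Y7.477
M5
G00 X210.133 Y69.505
M3 S846
G01 X234.424 Y69.505 F805
G01 X234.424 Y45.651
G01 X210.133 Y45.651
G01 X210.133 Y69.505
M5
G00 X33.155 Y74.665
M3 S846
G01 X36.658 Y49.320 F805
G01 X12.957 Y58.959
G01 X33.155 Y74.665
M5
G00 X0.000 Y0.000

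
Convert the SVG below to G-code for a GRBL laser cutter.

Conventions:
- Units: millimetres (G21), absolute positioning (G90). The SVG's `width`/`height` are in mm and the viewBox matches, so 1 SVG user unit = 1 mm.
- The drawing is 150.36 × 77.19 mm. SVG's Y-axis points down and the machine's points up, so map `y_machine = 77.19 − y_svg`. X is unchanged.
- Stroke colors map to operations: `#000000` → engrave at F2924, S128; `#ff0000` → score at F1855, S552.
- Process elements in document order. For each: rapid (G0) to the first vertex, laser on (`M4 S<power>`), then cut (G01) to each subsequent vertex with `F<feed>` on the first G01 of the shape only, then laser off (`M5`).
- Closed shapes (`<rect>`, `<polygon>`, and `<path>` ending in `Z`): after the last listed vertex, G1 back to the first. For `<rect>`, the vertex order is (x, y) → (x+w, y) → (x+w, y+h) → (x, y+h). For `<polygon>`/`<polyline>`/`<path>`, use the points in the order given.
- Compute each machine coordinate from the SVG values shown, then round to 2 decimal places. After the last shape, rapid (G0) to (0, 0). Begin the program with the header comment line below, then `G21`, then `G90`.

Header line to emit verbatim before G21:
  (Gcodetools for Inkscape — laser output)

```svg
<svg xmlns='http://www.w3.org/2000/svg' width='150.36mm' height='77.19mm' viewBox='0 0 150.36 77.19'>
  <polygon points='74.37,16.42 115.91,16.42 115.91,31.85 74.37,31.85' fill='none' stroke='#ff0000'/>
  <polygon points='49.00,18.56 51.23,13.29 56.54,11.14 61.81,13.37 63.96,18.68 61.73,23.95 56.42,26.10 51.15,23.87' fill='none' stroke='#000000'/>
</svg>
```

(Gcodetools for Inkscape — laser output)
G21
G90
G0 X74.37 Y60.77
M4 S552
G01 X115.91 Y60.77 F1855
G01 X115.91 Y45.34
G01 X74.37 Y45.34
G01 X74.37 Y60.77
M5
G0 X49.00 Y58.63
M4 S128
G01 X51.23 Y63.90 F2924
G01 X56.54 Y66.05
G01 X61.81 Y63.82
G01 X63.96 Y58.51
G01 X61.73 Y53.24
G01 X56.42 Y51.09
G01 X51.15 Y53.32
G01 X49.00 Y58.63
M5
G0 X0.00 Y0.00

1 u = 1 mm; y_m = 77.19 − y.

[1] `<polygon>` rectangle, #ff0000→score S552 F1855: (74.37,60.77) → (115.91,60.77) → (115.91,45.34) → (74.37,45.34) → (74.37,60.77) (closed)

[2] `<polygon>` regular polygon, #000000→engrave S128 F2924: (49.00,58.63) → (51.23,63.90) → (56.54,66.05) → (61.81,63.82) → (63.96,58.51) → (61.73,53.24) → (56.42,51.09) → (51.15,53.32) → (49.00,58.63) (closed)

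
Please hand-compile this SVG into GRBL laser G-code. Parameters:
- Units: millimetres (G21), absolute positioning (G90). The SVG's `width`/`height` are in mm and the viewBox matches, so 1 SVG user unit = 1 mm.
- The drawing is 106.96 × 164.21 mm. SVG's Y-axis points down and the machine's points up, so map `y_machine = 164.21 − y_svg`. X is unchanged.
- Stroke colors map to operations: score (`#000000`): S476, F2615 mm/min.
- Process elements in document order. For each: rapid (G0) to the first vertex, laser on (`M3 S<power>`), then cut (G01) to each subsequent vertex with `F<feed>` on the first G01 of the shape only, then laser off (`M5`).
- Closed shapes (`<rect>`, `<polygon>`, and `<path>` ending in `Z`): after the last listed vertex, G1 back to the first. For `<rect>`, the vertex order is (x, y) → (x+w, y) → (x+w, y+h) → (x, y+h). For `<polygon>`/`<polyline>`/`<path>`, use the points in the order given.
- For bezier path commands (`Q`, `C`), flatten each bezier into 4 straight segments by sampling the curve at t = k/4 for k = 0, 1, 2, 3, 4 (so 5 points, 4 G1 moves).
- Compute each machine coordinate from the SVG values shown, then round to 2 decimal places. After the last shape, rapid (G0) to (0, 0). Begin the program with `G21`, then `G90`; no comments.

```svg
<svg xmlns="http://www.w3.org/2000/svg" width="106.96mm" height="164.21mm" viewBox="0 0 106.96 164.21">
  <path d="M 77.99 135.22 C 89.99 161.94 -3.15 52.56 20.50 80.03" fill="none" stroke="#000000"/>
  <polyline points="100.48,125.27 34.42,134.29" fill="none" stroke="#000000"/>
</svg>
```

1 u = 1 mm; y_m = 164.21 − y.

[1] `<path>` cubic bezier, #000000→score S476 F2615: (77.99,28.99) → (70.74,30.20) → (44.88,56.87) → (21.19,83.39) → (20.50,84.18)

[2] `<polyline>` line segment, #000000→score S476 F2615: (100.48,38.94) → (34.42,29.92)

G21
G90
G0 X77.99 Y28.99
M3 S476
G01 X70.74 Y30.20 F2615
G01 X44.88 Y56.87
G01 X21.19 Y83.39
G01 X20.50 Y84.18
M5
G0 X100.48 Y38.94
M3 S476
G01 X34.42 Y29.92 F2615
M5
G0 X0.00 Y0.00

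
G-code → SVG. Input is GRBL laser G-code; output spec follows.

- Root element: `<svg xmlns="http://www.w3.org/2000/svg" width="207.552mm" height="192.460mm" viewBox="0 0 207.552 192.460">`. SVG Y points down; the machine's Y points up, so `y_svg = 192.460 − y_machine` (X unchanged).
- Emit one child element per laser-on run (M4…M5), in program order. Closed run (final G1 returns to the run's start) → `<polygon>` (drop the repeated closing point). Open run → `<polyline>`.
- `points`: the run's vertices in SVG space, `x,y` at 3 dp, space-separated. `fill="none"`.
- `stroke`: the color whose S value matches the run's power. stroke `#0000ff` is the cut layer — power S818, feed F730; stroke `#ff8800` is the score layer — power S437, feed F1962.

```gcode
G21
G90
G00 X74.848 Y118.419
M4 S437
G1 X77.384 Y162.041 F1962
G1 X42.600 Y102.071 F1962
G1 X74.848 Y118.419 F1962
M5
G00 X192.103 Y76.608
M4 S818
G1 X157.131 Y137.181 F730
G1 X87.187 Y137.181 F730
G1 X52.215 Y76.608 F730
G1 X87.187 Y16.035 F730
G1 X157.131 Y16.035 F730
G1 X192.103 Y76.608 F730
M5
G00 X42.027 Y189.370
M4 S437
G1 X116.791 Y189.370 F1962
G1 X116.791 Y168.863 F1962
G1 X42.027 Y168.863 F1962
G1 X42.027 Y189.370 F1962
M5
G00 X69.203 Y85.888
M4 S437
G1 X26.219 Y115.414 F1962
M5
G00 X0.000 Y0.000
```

<svg xmlns="http://www.w3.org/2000/svg" width="207.552mm" height="192.460mm" viewBox="0 0 207.552 192.460">
  <polygon points="74.848,74.041 77.384,30.419 42.600,90.389" fill="none" stroke="#ff8800"/>
  <polygon points="192.103,115.852 157.131,55.279 87.187,55.279 52.215,115.852 87.187,176.425 157.131,176.425" fill="none" stroke="#0000ff"/>
  <polygon points="42.027,3.090 116.791,3.090 116.791,23.597 42.027,23.597" fill="none" stroke="#ff8800"/>
  <polyline points="69.203,106.572 26.219,77.046" fill="none" stroke="#ff8800"/>
</svg>

Machine Y-up, SVG Y-down with viewBox height 192.460, so y_svg = 192.460 − y_machine; X carries over.

Run 1: power S437 maps to stroke `#ff8800` (score). The run returns to its start, so emit a `<polygon>` with points (Y-flipped): 74.848,74.041 77.384,30.419 42.600,90.389.

Run 2: the run's S818 means `#0000ff` (cut). The run returns to its start, so emit a `<polygon>` with points (Y-flipped): 192.103,115.852 157.131,55.279 87.187,55.279 52.215,115.852 87.187,176.425 157.131,176.425.

Run 3: S437 ⇒ score layer `#ff8800`. The run returns to its start, so emit a `<polygon>` with points (Y-flipped): 42.027,3.090 116.791,3.090 116.791,23.597 42.027,23.597.

Run 4: power S437 maps to stroke `#ff8800` (score). The run is open, so emit a `<polyline>` with points (Y-flipped): 69.203,106.572 26.219,77.046.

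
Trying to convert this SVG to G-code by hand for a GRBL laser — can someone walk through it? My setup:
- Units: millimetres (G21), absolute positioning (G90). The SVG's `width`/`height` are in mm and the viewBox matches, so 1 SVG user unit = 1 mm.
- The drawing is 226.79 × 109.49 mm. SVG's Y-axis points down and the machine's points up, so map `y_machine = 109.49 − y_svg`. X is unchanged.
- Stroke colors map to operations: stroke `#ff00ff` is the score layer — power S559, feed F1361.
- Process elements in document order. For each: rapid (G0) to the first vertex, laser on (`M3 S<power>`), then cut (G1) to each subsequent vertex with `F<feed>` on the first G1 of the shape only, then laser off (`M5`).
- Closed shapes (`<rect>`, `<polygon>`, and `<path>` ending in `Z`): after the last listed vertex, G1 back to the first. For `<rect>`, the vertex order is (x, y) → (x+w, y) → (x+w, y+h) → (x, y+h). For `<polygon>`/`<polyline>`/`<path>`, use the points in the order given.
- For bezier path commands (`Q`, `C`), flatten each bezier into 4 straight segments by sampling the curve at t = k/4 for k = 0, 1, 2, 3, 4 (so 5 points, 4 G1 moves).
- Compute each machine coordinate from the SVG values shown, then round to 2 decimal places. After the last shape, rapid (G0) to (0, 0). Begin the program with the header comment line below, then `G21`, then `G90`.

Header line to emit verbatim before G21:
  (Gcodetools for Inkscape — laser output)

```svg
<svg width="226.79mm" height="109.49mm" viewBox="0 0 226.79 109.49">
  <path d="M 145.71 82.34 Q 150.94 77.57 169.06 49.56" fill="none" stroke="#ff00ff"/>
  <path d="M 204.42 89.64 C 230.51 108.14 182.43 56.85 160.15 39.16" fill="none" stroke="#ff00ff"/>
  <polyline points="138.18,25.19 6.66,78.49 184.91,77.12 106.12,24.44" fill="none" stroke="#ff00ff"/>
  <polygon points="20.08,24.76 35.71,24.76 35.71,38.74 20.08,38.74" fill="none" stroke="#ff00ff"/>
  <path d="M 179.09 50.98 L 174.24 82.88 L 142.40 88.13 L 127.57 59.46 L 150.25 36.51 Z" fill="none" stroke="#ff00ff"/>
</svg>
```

Since the viewBox matches the mm dimensions, user units are millimetres directly. The only transform is the Y-flip y_m = 109.49 − y_svg.

Shape 1 is a quadratic bezier drawn with `<path>`. Its stroke #ff00ff means score at S559, F1361. After flipping Y the toolpath is (145.71,27.15) → (149.13,30.99) → (154.16,37.73) → (160.81,47.38) → (169.06,59.93).

Shape 2 is a cubic bezier drawn with `<path>`. Its stroke #ff00ff means score at S559, F1361. After flipping Y the toolpath is (204.42,19.85) → (211.64,17.45) → (200.42,31.52) → (180.14,52.38) → (160.15,70.33).

Shape 3 is a open polyline drawn with `<polyline>`. Its stroke #ff00ff means score at S559, F1361. After flipping Y the toolpath is (138.18,84.30) → (6.66,31.00) → (184.91,32.37) → (106.12,85.05).

Shape 4 is a rectangle drawn with `<polygon>`. Its stroke #ff00ff means score at S559, F1361. After flipping Y the toolpath is (20.08,84.73) → (35.71,84.73) → (35.71,70.75) → (20.08,70.75) → (20.08,84.73), returning to the start.

Shape 5 is a regular polygon drawn with `<path>`. Its stroke #ff00ff means score at S559, F1361. After flipping Y the toolpath is (179.09,58.51) → (174.24,26.61) → (142.40,21.36) → (127.57,50.03) → (150.25,72.98) → (179.09,58.51), returning to the start.

(Gcodetools for Inkscape — laser output)
G21
G90
G0 X145.71 Y27.15
M3 S559
G1 X149.13 Y30.99 F1361
G1 X154.16 Y37.73
G1 X160.81 Y47.38
G1 X169.06 Y59.93
M5
G0 X204.42 Y19.85
M3 S559
G1 X211.64 Y17.45 F1361
G1 X200.42 Y31.52
G1 X180.14 Y52.38
G1 X160.15 Y70.33
M5
G0 X138.18 Y84.30
M3 S559
G1 X6.66 Y31.00 F1361
G1 X184.91 Y32.37
G1 X106.12 Y85.05
M5
G0 X20.08 Y84.73
M3 S559
G1 X35.71 Y84.73 F1361
G1 X35.71 Y70.75
G1 X20.08 Y70.75
G1 X20.08 Y84.73
M5
G0 X179.09 Y58.51
M3 S559
G1 X174.24 Y26.61 F1361
G1 X142.40 Y21.36
G1 X127.57 Y50.03
G1 X150.25 Y72.98
G1 X179.09 Y58.51
M5
G0 X0.00 Y0.00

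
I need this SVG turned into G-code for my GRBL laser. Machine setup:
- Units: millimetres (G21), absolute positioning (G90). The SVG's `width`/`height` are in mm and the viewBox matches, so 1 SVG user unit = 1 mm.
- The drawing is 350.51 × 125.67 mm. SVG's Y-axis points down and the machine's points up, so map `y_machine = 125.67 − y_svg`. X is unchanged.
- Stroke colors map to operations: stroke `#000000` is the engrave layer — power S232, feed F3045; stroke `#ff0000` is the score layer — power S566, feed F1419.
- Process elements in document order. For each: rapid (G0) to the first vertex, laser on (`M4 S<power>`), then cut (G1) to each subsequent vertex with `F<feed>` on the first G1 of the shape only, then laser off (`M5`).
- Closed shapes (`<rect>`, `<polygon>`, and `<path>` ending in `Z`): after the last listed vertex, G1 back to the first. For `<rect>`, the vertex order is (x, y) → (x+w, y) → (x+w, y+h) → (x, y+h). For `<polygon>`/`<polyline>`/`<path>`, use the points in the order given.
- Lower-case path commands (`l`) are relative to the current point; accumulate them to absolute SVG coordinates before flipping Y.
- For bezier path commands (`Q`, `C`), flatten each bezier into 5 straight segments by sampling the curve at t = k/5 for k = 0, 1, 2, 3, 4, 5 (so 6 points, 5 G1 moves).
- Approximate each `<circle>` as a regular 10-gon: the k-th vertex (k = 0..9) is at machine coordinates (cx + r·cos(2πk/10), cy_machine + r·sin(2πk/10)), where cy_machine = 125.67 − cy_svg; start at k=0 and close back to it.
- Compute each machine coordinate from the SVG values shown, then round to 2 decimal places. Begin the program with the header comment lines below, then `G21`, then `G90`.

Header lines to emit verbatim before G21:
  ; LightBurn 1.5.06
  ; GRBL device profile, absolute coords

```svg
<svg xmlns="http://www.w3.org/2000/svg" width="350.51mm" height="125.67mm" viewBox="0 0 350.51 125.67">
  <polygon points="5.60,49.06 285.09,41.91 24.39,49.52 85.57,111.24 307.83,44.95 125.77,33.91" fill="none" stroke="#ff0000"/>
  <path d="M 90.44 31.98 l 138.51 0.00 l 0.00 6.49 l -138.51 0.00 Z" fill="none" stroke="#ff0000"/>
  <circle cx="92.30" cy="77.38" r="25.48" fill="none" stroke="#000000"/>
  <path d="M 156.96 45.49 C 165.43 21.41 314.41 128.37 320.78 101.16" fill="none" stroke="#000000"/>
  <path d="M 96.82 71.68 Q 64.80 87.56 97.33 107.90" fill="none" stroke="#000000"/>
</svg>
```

Since the viewBox matches the mm dimensions, user units are millimetres directly. The only transform is the Y-flip y_m = 125.67 − y_svg.

Shape 1 is a closed polygon drawn with `<polygon>`. Its stroke #ff0000 means score at S566, F1419. After flipping Y the toolpath is (5.60,76.61) → (285.09,83.76) → (24.39,76.15) → (85.57,14.43) → (307.83,80.72) → (125.77,91.76) → (5.60,76.61), returning to the start.

Shape 2 is a rectangle drawn with `<path>`. Its stroke #ff0000 means score at S566, F1419. After flipping Y the toolpath is (90.44,93.69) → (228.95,93.69) → (228.95,87.20) → (90.44,87.20) → (90.44,93.69), returning to the start.

Shape 3 is a circle drawn with `<circle>`. Its stroke #000000 means engrave at S232, F3045. After flipping Y the toolpath is (117.78,48.29) → (112.91,63.27) → (100.17,72.52) → (84.43,72.52) → (71.69,63.27) → (66.82,48.29) → (71.69,33.31) → (84.43,24.06) → (100.17,24.06) → (112.91,33.31) → (117.78,48.29), returning to the start.

Shape 4 is a cubic bezier drawn with `<path>`. Its stroke #000000 means engrave at S232, F3045. After flipping Y the toolpath is (156.96,80.18) → (176.64,81.02) → (216.45,63.15) → (262.80,39.29) → (302.11,22.16) → (320.78,24.51).

Shape 5 is a quadratic bezier drawn with `<path>`. Its stroke #000000 means engrave at S232, F3045. After flipping Y the toolpath is (96.82,53.99) → (86.59,47.46) → (81.53,40.57) → (81.63,33.33) → (86.90,25.73) → (97.33,17.77).

; LightBurn 1.5.06
; GRBL device profile, absolute coords
G21
G90
G0 X5.60 Y76.61
M4 S566
G1 X285.09 Y83.76 F1419
G1 X24.39 Y76.15
G1 X85.57 Y14.43
G1 X307.83 Y80.72
G1 X125.77 Y91.76
G1 X5.60 Y76.61
M5
G0 X90.44 Y93.69
M4 S566
G1 X228.95 Y93.69 F1419
G1 X228.95 Y87.20
G1 X90.44 Y87.20
G1 X90.44 Y93.69
M5
G0 X117.78 Y48.29
M4 S232
G1 X112.91 Y63.27 F3045
G1 X100.17 Y72.52
G1 X84.43 Y72.52
G1 X71.69 Y63.27
G1 X66.82 Y48.29
G1 X71.69 Y33.31
G1 X84.43 Y24.06
G1 X100.17 Y24.06
G1 X112.91 Y33.31
G1 X117.78 Y48.29
M5
G0 X156.96 Y80.18
M4 S232
G1 X176.64 Y81.02 F3045
G1 X216.45 Y63.15
G1 X262.80 Y39.29
G1 X302.11 Y22.16
G1 X320.78 Y24.51
M5
G0 X96.82 Y53.99
M4 S232
G1 X86.59 Y47.46 F3045
G1 X81.53 Y40.57
G1 X81.63 Y33.33
G1 X86.90 Y25.73
G1 X97.33 Y17.77
M5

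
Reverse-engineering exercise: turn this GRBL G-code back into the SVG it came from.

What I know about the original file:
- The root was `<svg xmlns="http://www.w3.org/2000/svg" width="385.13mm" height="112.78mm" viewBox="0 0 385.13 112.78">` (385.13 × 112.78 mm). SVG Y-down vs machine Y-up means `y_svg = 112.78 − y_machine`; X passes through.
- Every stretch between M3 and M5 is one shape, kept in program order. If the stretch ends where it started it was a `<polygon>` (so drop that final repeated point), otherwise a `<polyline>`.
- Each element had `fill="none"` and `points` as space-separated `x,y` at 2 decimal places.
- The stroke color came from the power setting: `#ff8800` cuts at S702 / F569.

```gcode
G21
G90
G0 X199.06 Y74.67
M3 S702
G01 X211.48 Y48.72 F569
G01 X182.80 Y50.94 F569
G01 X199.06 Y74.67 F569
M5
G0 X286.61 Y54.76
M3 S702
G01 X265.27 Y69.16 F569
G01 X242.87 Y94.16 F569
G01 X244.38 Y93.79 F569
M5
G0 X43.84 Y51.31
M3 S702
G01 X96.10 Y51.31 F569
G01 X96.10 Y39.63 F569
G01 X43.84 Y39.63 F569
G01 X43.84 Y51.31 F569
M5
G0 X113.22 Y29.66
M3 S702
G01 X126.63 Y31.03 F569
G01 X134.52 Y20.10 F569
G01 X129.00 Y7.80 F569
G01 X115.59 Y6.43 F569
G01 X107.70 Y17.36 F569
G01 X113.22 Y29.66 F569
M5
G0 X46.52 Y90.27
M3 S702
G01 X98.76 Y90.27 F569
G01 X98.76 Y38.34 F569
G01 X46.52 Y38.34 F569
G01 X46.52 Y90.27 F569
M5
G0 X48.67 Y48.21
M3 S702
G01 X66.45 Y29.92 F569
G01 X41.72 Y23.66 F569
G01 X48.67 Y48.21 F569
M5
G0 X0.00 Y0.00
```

Machine Y-up, SVG Y-down with viewBox height 112.78, so y_svg = 112.78 − y_machine; X carries over. Every run uses S702, so all elements get stroke `#ff8800` (cut).

Run 1: The run returns to its start, so emit a `<polygon>` with points (Y-flipped): 199.06,38.11 211.48,64.06 182.80,61.84.

Run 2: The run is open, so emit a `<polyline>` with points (Y-flipped): 286.61,58.02 265.27,43.62 242.87,18.62 244.38,18.99.

Run 3: The run returns to its start, so emit a `<polygon>` with points (Y-flipped): 43.84,61.47 96.10,61.47 96.10,73.15 43.84,73.15.

Run 4: The run returns to its start, so emit a `<polygon>` with points (Y-flipped): 113.22,83.12 126.63,81.75 134.52,92.68 129.00,104.98 115.59,106.35 107.70,95.42.

Run 5: The run returns to its start, so emit a `<polygon>` with points (Y-flipped): 46.52,22.51 98.76,22.51 98.76,74.44 46.52,74.44.

Run 6: The run returns to its start, so emit a `<polygon>` with points (Y-flipped): 48.67,64.57 66.45,82.86 41.72,89.12.

<svg xmlns="http://www.w3.org/2000/svg" width="385.13mm" height="112.78mm" viewBox="0 0 385.13 112.78">
  <polygon points="199.06,38.11 211.48,64.06 182.80,61.84" fill="none" stroke="#ff8800"/>
  <polyline points="286.61,58.02 265.27,43.62 242.87,18.62 244.38,18.99" fill="none" stroke="#ff8800"/>
  <polygon points="43.84,61.47 96.10,61.47 96.10,73.15 43.84,73.15" fill="none" stroke="#ff8800"/>
  <polygon points="113.22,83.12 126.63,81.75 134.52,92.68 129.00,104.98 115.59,106.35 107.70,95.42" fill="none" stroke="#ff8800"/>
  <polygon points="46.52,22.51 98.76,22.51 98.76,74.44 46.52,74.44" fill="none" stroke="#ff8800"/>
  <polygon points="48.67,64.57 66.45,82.86 41.72,89.12" fill="none" stroke="#ff8800"/>
</svg>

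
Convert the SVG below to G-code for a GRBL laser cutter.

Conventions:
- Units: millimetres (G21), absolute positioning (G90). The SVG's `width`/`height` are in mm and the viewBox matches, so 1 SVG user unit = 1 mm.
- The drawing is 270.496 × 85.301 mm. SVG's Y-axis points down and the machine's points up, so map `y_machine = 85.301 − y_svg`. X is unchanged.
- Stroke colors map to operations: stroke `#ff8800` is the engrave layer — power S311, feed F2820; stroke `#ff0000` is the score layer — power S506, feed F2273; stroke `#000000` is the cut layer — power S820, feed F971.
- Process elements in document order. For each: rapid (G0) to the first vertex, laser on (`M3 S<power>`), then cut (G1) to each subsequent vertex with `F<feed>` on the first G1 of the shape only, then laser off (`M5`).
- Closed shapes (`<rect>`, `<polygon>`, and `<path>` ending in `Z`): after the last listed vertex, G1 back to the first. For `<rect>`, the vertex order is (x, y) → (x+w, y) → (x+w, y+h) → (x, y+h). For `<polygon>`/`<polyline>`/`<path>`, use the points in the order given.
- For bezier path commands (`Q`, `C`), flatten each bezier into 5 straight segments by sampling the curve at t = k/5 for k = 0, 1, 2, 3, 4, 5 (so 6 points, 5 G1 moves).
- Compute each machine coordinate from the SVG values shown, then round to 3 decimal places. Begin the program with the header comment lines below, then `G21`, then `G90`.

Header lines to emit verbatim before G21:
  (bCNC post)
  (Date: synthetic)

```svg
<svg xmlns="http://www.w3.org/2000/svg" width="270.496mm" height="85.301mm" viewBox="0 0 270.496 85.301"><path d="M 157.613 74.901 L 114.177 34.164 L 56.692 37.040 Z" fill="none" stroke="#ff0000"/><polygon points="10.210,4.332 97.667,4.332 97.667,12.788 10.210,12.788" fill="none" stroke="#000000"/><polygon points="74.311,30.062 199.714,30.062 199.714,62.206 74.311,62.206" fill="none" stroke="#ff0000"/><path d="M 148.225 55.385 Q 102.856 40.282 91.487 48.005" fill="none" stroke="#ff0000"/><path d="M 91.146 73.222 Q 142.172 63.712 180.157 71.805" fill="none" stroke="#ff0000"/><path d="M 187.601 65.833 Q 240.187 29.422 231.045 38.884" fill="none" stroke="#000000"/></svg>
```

(bCNC post)
(Date: synthetic)
G21
G90
G0 X157.613 Y10.400
M3 S506
G1 X114.177 Y51.137 F2273
G1 X56.692 Y48.261
G1 X157.613 Y10.400
M5
G0 X10.210 Y80.969
M3 S820
G1 X97.667 Y80.969 F971
G1 X97.667 Y72.513
G1 X10.210 Y72.513
G1 X10.210 Y80.969
M5
G0 X74.311 Y55.239
M3 S506
G1 X199.714 Y55.239 F2273
G1 X199.714 Y23.095
G1 X74.311 Y23.095
G1 X74.311 Y55.239
M5
G0 X148.225 Y29.916
M3 S506
G1 X131.437 Y35.044 F2273
G1 X117.370 Y38.346
G1 X106.022 Y39.822
G1 X97.395 Y39.472
G1 X91.487 Y37.296
M5
G0 X91.146 Y12.079
M3 S506
G1 X111.035 Y15.179 F2273
G1 X129.880 Y16.871
G1 X147.682 Y17.154
G1 X164.441 Y16.029
G1 X180.157 Y13.496
M5
G0 X187.601 Y19.468
M3 S820
G1 X206.166 Y32.197 F971
G1 X219.793 Y41.257
G1 X228.482 Y46.647
G1 X232.233 Y48.367
G1 X231.045 Y46.417
M5

Since the viewBox matches the mm dimensions, user units are millimetres directly. The only transform is the Y-flip y_m = 85.301 − y_svg.

Shape 1 is a closed polygon drawn with `<path>`. Its stroke #ff0000 means score at S506, F2273. After flipping Y the toolpath is (157.613,10.400) → (114.177,51.137) → (56.692,48.261) → (157.613,10.400), returning to the start.

Shape 2 is a rectangle drawn with `<polygon>`. Its stroke #000000 means cut at S820, F971. After flipping Y the toolpath is (10.210,80.969) → (97.667,80.969) → (97.667,72.513) → (10.210,72.513) → (10.210,80.969), returning to the start.

Shape 3 is a rectangle drawn with `<polygon>`. Its stroke #ff0000 means score at S506, F2273. After flipping Y the toolpath is (74.311,55.239) → (199.714,55.239) → (199.714,23.095) → (74.311,23.095) → (74.311,55.239), returning to the start.

Shape 4 is a quadratic bezier drawn with `<path>`. Its stroke #ff0000 means score at S506, F2273. After flipping Y the toolpath is (148.225,29.916) → (131.437,35.044) → (117.370,38.346) → (106.022,39.822) → (97.395,39.472) → (91.487,37.296).

Shape 5 is a quadratic bezier drawn with `<path>`. Its stroke #ff0000 means score at S506, F2273. After flipping Y the toolpath is (91.146,12.079) → (111.035,15.179) → (129.880,16.871) → (147.682,17.154) → (164.441,16.029) → (180.157,13.496).

Shape 6 is a quadratic bezier drawn with `<path>`. Its stroke #000000 means cut at S820, F971. After flipping Y the toolpath is (187.601,19.468) → (206.166,32.197) → (219.793,41.257) → (228.482,46.647) → (232.233,48.367) → (231.045,46.417).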